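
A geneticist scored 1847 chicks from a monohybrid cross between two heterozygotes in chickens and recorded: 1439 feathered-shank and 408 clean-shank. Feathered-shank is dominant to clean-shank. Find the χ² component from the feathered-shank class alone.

For a monohybrid cross between heterozygotes with complete dominance, the expected phenotypic ratio is 3:1.
Expected counts for N = 1847 under a 3:1 ratio (total parts = 4):
  feathered-shank: 1847 × 3/4 = 1385.25
  clean-shank: 1847 × 1/4 = 461.75
Contribution of feathered-shank: (1439 − 1385.25)² / 1385.25 = 2.0856

2.086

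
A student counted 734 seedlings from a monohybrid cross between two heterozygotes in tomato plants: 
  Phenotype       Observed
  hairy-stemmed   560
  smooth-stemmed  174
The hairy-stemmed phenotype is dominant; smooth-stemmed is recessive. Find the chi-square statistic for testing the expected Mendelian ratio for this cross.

For a monohybrid cross between heterozygotes with complete dominance, the expected phenotypic ratio is 3:1.
The 3:1 ratio has 4 parts, so with N = 734 the expected counts are:
  hairy-stemmed: 734 × 3/4 = 550.5
  smooth-stemmed: 734 × 1/4 = 183.5
χ² = Σ (O − E)² / E
  hairy-stemmed: (560 − 550.5)² / 550.5 = 0.1639
  smooth-stemmed: (174 − 183.5)² / 183.5 = 0.4918
χ² = 0.1639 + 0.4918 = 0.6557 ≈ 0.656

0.656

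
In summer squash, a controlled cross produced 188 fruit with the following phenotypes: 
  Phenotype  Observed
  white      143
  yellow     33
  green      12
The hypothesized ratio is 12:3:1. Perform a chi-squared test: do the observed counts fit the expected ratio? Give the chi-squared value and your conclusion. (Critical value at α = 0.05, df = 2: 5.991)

0.177; consistent

Under the 12:3:1 hypothesis (Σ ratio = 16, N = 188):
  white: 188 × 12/16 = 141
  yellow: 188 × 3/16 = 35.25
  green: 188 × 1/16 = 11.75
χ² = Σ (O − E)² / E
  white: (143 − 141)² / 141 = 0.0284
  yellow: (33 − 35.25)² / 35.25 = 0.1436
  green: (12 − 11.75)² / 11.75 = 0.0053
χ² = 0.0284 + 0.1436 + 0.0053 = 0.1773 ≈ 0.177
Degrees of freedom = 3 − 1 = 2; critical value at α = 0.05 is 5.991.
Since 0.177 < 5.991, we fail to reject the null hypothesis — the data are consistent with the 12:3:1 ratio.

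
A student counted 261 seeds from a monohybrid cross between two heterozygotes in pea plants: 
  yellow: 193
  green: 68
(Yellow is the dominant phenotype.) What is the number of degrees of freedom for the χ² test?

For a monohybrid cross between heterozygotes with complete dominance, the expected phenotypic ratio is 3:1.
A goodness-of-fit test with 2 phenotype classes has df = 2 − 1 = 1.

1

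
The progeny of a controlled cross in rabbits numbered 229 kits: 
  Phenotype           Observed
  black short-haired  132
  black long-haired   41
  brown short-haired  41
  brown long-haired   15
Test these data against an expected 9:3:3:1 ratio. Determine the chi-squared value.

Expected counts for N = 229 under a 9:3:3:1 ratio (total parts = 16):
  black short-haired: 229 × 9/16 = 128.8125
  black long-haired: 229 × 3/16 = 42.9375
  brown short-haired: 229 × 3/16 = 42.9375
  brown long-haired: 229 × 1/16 = 14.3125
χ² = Σ (O − E)² / E
  black short-haired: (132 − 128.8125)² / 128.8125 = 0.0789
  black long-haired: (41 − 42.9375)² / 42.9375 = 0.0874
  brown short-haired: (41 − 42.9375)² / 42.9375 = 0.0874
  brown long-haired: (15 − 14.3125)² / 14.3125 = 0.0330
χ² = 0.0789 + 0.0874 + 0.0874 + 0.0330 = 0.2867 ≈ 0.287

0.287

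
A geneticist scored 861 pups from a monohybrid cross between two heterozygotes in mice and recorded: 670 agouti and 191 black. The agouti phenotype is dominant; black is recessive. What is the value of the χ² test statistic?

3.643

For a monohybrid cross between heterozygotes with complete dominance, the expected phenotypic ratio is 3:1.
Under the 3:1 hypothesis (Σ ratio = 4, N = 861):
  agouti: 861 × 3/4 = 645.75
  black: 861 × 1/4 = 215.25
χ² = Σ (O − E)² / E
  agouti: (670 − 645.75)² / 645.75 = 0.9107
  black: (191 − 215.25)² / 215.25 = 2.7320
χ² = 0.9107 + 2.7320 = 3.6427 ≈ 3.643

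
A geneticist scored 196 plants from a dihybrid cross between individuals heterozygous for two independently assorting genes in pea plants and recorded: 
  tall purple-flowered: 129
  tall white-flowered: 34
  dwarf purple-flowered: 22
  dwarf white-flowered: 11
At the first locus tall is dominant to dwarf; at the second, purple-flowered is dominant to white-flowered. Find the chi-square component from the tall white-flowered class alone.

0.206

A dihybrid F₂ with independent assortment and complete dominance at both loci gives a 9:3:3:1 phenotypic ratio.
Expected counts for N = 196 under a 9:3:3:1 ratio (total parts = 16):
  tall purple-flowered: 196 × 9/16 = 110.25
  tall white-flowered: 196 × 3/16 = 36.75
  dwarf purple-flowered: 196 × 3/16 = 36.75
  dwarf white-flowered: 196 × 1/16 = 12.25
Contribution of tall white-flowered: (34 − 36.75)² / 36.75 = 0.2058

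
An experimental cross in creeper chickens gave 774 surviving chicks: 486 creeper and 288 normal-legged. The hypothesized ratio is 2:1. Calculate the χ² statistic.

Under the 2:1 hypothesis (Σ ratio = 3, N = 774):
  creeper: 774 × 2/3 = 516
  normal-legged: 774 × 1/3 = 258
χ² = Σ (O − E)² / E
  creeper: (486 − 516)² / 516 = 1.7442
  normal-legged: (288 − 258)² / 258 = 3.4884
χ² = 1.7442 + 3.4884 = 5.2326 ≈ 5.233

5.233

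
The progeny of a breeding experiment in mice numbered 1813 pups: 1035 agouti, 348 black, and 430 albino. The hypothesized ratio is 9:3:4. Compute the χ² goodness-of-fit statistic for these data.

1.610

Total ratio parts = 16. Expected numbers out of 1813:
  agouti: 1813 × 9/16 = 1019.8125
  black: 1813 × 3/16 = 339.9375
  albino: 1813 × 4/16 = 453.25
χ² = Σ (O − E)² / E
  agouti: (1035 − 1019.8125)² / 1019.8125 = 0.2262
  black: (348 − 339.9375)² / 339.9375 = 0.1912
  albino: (430 − 453.25)² / 453.25 = 1.1926
χ² = 0.2262 + 0.1912 + 1.1926 = 1.610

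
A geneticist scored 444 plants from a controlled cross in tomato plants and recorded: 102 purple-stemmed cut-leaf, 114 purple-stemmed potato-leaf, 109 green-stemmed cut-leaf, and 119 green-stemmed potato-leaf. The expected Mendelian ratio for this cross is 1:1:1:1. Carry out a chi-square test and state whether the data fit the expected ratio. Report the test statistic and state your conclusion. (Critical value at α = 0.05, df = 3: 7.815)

1.423; consistent

Under the 1:1:1:1 hypothesis (Σ ratio = 4, N = 444):
  purple-stemmed cut-leaf: 444 × 1/4 = 111
  purple-stemmed potato-leaf: 444 × 1/4 = 111
  green-stemmed cut-leaf: 444 × 1/4 = 111
  green-stemmed potato-leaf: 444 × 1/4 = 111
χ² = Σ (O − E)² / E
  purple-stemmed cut-leaf: (102 − 111)² / 111 = 0.7297
  purple-stemmed potato-leaf: (114 − 111)² / 111 = 0.0811
  green-stemmed cut-leaf: (109 − 111)² / 111 = 0.0360
  green-stemmed potato-leaf: (119 − 111)² / 111 = 0.5766
χ² = 0.7297 + 0.0811 + 0.0360 + 0.5766 = 1.4234 ≈ 1.423
Degrees of freedom = 4 − 1 = 3; critical value at α = 0.05 is 7.815.
Since 1.423 < 7.815, we fail to reject the null hypothesis — the data are consistent with the 1:1:1:1 ratio.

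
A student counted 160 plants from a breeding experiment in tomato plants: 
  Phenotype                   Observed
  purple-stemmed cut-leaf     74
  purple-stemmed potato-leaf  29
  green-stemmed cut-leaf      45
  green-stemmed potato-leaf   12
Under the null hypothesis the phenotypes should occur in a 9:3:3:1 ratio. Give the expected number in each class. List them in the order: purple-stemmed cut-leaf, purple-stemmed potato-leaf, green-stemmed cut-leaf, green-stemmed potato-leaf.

Under the 9:3:3:1 hypothesis (Σ ratio = 16, N = 160):
  purple-stemmed cut-leaf: 160 × 9/16 = 90
  purple-stemmed potato-leaf: 160 × 3/16 = 30
  green-stemmed cut-leaf: 160 × 3/16 = 30
  green-stemmed potato-leaf: 160 × 1/16 = 10

90, 30, 30, 10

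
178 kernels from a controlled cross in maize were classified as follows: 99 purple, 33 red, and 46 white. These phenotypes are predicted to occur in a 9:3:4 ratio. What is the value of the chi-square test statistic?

Total ratio parts = 16. Expected numbers out of 178:
  purple: 178 × 9/16 = 100.125
  red: 178 × 3/16 = 33.375
  white: 178 × 4/16 = 44.5
χ² = Σ (O − E)² / E
  purple: (99 − 100.125)² / 100.125 = 0.0126
  red: (33 − 33.375)² / 33.375 = 0.0042
  white: (46 − 44.5)² / 44.5 = 0.0506
χ² = 0.0126 + 0.0042 + 0.0506 = 0.0674 ≈ 0.067

0.067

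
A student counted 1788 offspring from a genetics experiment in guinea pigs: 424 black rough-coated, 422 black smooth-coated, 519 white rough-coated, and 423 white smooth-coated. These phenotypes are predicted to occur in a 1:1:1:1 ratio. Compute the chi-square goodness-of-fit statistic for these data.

Under the 1:1:1:1 hypothesis (Σ ratio = 4, N = 1788):
  black rough-coated: 1788 × 1/4 = 447
  black smooth-coated: 1788 × 1/4 = 447
  white rough-coated: 1788 × 1/4 = 447
  white smooth-coated: 1788 × 1/4 = 447
χ² = Σ (O − E)² / E
  black rough-coated: (424 − 447)² / 447 = 1.1834
  black smooth-coated: (422 − 447)² / 447 = 1.3982
  white rough-coated: (519 − 447)² / 447 = 11.5973
  white smooth-coated: (423 − 447)² / 447 = 1.2886
χ² = 1.1834 + 1.3982 + 11.5973 + 1.2886 = 15.4675 ≈ 15.468

15.468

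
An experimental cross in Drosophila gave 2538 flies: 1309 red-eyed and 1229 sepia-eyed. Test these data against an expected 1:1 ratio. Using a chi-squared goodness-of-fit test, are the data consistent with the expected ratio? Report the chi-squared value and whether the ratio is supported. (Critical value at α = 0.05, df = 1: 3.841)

Total ratio parts = 2. Expected numbers out of 2538:
  red-eyed: 2538 × 1/2 = 1269
  sepia-eyed: 2538 × 1/2 = 1269
χ² = Σ (O − E)² / E
  red-eyed: (1309 − 1269)² / 1269 = 1.2608
  sepia-eyed: (1229 − 1269)² / 1269 = 1.2608
χ² = 1.2608 + 1.2608 = 2.5216 ≈ 2.522
Degrees of freedom = 2 − 1 = 1; critical value at α = 0.05 is 3.841.
Since 2.522 < 3.841, we fail to reject the null hypothesis — the data are consistent with the 1:1 ratio.

2.522; consistent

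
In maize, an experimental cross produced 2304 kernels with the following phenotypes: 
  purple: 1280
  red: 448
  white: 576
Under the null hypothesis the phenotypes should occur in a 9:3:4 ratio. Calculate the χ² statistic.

0.790

Total ratio parts = 16. Expected numbers out of 2304:
  purple: 2304 × 9/16 = 1296
  red: 2304 × 3/16 = 432
  white: 2304 × 4/16 = 576
χ² = Σ (O − E)² / E
  purple: (1280 − 1296)² / 1296 = 0.1975
  red: (448 − 432)² / 432 = 0.5926
  white: (576 − 576)² / 576 = 0.0000
χ² = 0.1975 + 0.5926 + 0.0000 = 0.7901 ≈ 0.790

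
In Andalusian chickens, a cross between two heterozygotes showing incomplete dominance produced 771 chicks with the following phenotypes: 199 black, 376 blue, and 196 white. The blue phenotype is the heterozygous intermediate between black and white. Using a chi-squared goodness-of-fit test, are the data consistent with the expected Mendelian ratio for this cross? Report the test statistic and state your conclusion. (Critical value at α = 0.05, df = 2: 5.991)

With incomplete dominance, a heterozygote × heterozygote cross gives a 1:2:1 phenotypic ratio.
Under the 1:2:1 hypothesis (Σ ratio = 4, N = 771):
  black: 771 × 1/4 = 192.75
  blue: 771 × 2/4 = 385.5
  white: 771 × 1/4 = 192.75
χ² = Σ (O − E)² / E
  black: (199 − 192.75)² / 192.75 = 0.2027
  blue: (376 − 385.5)² / 385.5 = 0.2341
  white: (196 − 192.75)² / 192.75 = 0.0548
χ² = 0.2027 + 0.2341 + 0.0548 = 0.4916 ≈ 0.492
Degrees of freedom = 3 − 1 = 2; critical value at α = 0.05 is 5.991.
Since 0.492 < 5.991, we fail to reject the null hypothesis — the data are consistent with the 1:2:1 ratio.

0.492; consistent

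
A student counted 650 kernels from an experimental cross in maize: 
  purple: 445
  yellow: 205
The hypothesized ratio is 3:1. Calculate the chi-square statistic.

14.821

Under the 3:1 hypothesis (Σ ratio = 4, N = 650):
  purple: 650 × 3/4 = 487.5
  yellow: 650 × 1/4 = 162.5
χ² = Σ (O − E)² / E
  purple: (445 − 487.5)² / 487.5 = 3.7051
  yellow: (205 − 162.5)² / 162.5 = 11.1154
χ² = 3.7051 + 11.1154 = 14.8205 ≈ 14.821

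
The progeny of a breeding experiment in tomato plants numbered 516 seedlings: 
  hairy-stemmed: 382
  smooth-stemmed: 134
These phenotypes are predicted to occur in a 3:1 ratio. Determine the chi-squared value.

Expected counts for N = 516 under a 3:1 ratio (total parts = 4):
  hairy-stemmed: 516 × 3/4 = 387
  smooth-stemmed: 516 × 1/4 = 129
χ² = Σ (O − E)² / E
  hairy-stemmed: (382 − 387)² / 387 = 0.0646
  smooth-stemmed: (134 − 129)² / 129 = 0.1938
χ² = 0.0646 + 0.1938 = 0.2584 ≈ 0.258

0.258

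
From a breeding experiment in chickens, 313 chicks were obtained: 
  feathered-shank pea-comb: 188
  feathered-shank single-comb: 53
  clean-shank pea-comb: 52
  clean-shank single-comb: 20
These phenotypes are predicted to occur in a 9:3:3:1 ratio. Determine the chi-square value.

2.132

Total ratio parts = 16. Expected numbers out of 313:
  feathered-shank pea-comb: 313 × 9/16 = 176.0625
  feathered-shank single-comb: 313 × 3/16 = 58.6875
  clean-shank pea-comb: 313 × 3/16 = 58.6875
  clean-shank single-comb: 313 × 1/16 = 19.5625
χ² = Σ (O − E)² / E
  feathered-shank pea-comb: (188 − 176.0625)² / 176.0625 = 0.8094
  feathered-shank single-comb: (53 − 58.6875)² / 58.6875 = 0.5512
  clean-shank pea-comb: (52 − 58.6875)² / 58.6875 = 0.7620
  clean-shank single-comb: (20 − 19.5625)² / 19.5625 = 0.0098
χ² = 0.8094 + 0.5512 + 0.7620 + 0.0098 = 2.1324 ≈ 2.132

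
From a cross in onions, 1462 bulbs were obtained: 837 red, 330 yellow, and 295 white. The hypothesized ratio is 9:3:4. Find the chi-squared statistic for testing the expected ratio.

Expected counts for N = 1462 under a 9:3:4 ratio (total parts = 16):
  red: 1462 × 9/16 = 822.375
  yellow: 1462 × 3/16 = 274.125
  white: 1462 × 4/16 = 365.5
χ² = Σ (O − E)² / E
  red: (837 − 822.375)² / 822.375 = 0.2601
  yellow: (330 − 274.125)² / 274.125 = 11.3890
  white: (295 − 365.5)² / 365.5 = 13.5985
χ² = 0.2601 + 11.3890 + 13.5985 = 25.2476 ≈ 25.248

25.248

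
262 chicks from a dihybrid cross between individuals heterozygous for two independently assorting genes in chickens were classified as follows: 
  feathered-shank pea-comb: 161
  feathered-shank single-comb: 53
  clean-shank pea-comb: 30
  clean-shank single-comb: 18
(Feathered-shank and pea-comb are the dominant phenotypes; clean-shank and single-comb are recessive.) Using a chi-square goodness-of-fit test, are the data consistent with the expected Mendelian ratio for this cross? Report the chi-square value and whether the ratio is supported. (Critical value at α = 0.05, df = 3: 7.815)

A dihybrid F₂ with independent assortment and complete dominance at both loci gives a 9:3:3:1 phenotypic ratio.
Under the 9:3:3:1 hypothesis (Σ ratio = 16, N = 262):
  feathered-shank pea-comb: 262 × 9/16 = 147.375
  feathered-shank single-comb: 262 × 3/16 = 49.125
  clean-shank pea-comb: 262 × 3/16 = 49.125
  clean-shank single-comb: 262 × 1/16 = 16.375
χ² = Σ (O − E)² / E
  feathered-shank pea-comb: (161 − 147.375)² / 147.375 = 1.2596
  feathered-shank single-comb: (53 − 49.125)² / 49.125 = 0.3057
  clean-shank pea-comb: (30 − 49.125)² / 49.125 = 7.4456
  clean-shank single-comb: (18 − 16.375)² / 16.375 = 0.1613
χ² = 1.2596 + 0.3057 + 7.4456 + 0.1613 = 9.1722 ≈ 9.172
Degrees of freedom = 4 − 1 = 3; critical value at α = 0.05 is 7.815.
Since 9.172 > 7.815, we reject the null hypothesis — the data do not fit the 9:3:3:1 ratio.

9.172; not consistent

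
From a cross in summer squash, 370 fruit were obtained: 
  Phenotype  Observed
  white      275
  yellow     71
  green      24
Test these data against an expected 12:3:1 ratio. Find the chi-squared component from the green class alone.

Total ratio parts = 16. Expected numbers out of 370:
  white: 370 × 12/16 = 277.5
  yellow: 370 × 3/16 = 69.375
  green: 370 × 1/16 = 23.125
Contribution of green: (24 − 23.125)² / 23.125 = 0.0331

0.033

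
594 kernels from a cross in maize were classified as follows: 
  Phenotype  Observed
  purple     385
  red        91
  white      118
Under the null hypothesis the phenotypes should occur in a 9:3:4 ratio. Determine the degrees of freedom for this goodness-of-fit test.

A goodness-of-fit test with 3 phenotype classes has df = 3 − 1 = 2.

2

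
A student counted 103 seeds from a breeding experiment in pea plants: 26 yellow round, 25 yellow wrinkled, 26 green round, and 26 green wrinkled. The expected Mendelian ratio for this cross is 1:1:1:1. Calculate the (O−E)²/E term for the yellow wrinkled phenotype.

Under the 1:1:1:1 hypothesis (Σ ratio = 4, N = 103):
  yellow round: 103 × 1/4 = 25.75
  yellow wrinkled: 103 × 1/4 = 25.75
  green round: 103 × 1/4 = 25.75
  green wrinkled: 103 × 1/4 = 25.75
Contribution of yellow wrinkled: (25 − 25.75)² / 25.75 = 0.0218

0.022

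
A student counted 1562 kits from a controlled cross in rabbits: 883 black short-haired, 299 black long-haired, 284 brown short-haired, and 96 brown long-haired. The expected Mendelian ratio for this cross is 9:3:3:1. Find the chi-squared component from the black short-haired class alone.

0.022

Under the 9:3:3:1 hypothesis (Σ ratio = 16, N = 1562):
  black short-haired: 1562 × 9/16 = 878.625
  black long-haired: 1562 × 3/16 = 292.875
  brown short-haired: 1562 × 3/16 = 292.875
  brown long-haired: 1562 × 1/16 = 97.625
Contribution of black short-haired: (883 − 878.625)² / 878.625 = 0.0218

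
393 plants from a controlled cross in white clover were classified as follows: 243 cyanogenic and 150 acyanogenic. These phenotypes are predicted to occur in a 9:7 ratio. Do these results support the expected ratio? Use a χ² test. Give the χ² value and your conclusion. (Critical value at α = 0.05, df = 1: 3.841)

4.976; not consistent

Under the 9:7 hypothesis (Σ ratio = 16, N = 393):
  cyanogenic: 393 × 9/16 = 221.0625
  acyanogenic: 393 × 7/16 = 171.9375
χ² = Σ (O − E)² / E
  cyanogenic: (243 − 221.0625)² / 221.0625 = 2.1770
  acyanogenic: (150 − 171.9375)² / 171.9375 = 2.7990
χ² = 2.1770 + 2.7990 = 4.976
Degrees of freedom = 2 − 1 = 1; critical value at α = 0.05 is 3.841.
Since 4.976 > 3.841, we reject the null hypothesis — the data do not fit the 9:7 ratio.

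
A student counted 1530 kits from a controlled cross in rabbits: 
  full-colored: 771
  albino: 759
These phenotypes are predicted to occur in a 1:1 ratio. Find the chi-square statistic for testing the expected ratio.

0.094

Under the 1:1 hypothesis (Σ ratio = 2, N = 1530):
  full-colored: 1530 × 1/2 = 765
  albino: 1530 × 1/2 = 765
χ² = Σ (O − E)² / E
  full-colored: (771 − 765)² / 765 = 0.0471
  albino: (759 − 765)² / 765 = 0.0471
χ² = 0.0471 + 0.0471 = 0.0942 ≈ 0.094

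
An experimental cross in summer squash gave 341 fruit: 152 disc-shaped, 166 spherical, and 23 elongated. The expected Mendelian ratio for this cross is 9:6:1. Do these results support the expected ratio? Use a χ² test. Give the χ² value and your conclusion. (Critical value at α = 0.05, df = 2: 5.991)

19.764; not consistent

The 9:6:1 ratio has 16 parts, so with N = 341 the expected counts are:
  disc-shaped: 341 × 9/16 = 191.8125
  spherical: 341 × 6/16 = 127.875
  elongated: 341 × 1/16 = 21.3125
χ² = Σ (O − E)² / E
  disc-shaped: (152 − 191.8125)² / 191.8125 = 8.2635
  spherical: (166 − 127.875)² / 127.875 = 11.3667
  elongated: (23 − 21.3125)² / 21.3125 = 0.1336
χ² = 8.2635 + 11.3667 + 0.1336 = 19.7638 ≈ 19.764
Degrees of freedom = 3 − 1 = 2; critical value at α = 0.05 is 5.991.
Since 19.764 > 5.991, we reject the null hypothesis — the data do not fit the 9:6:1 ratio.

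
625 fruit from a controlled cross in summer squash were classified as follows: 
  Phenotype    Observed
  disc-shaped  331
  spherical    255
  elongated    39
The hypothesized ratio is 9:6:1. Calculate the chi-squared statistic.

3.018

Total ratio parts = 16. Expected numbers out of 625:
  disc-shaped: 625 × 9/16 = 351.5625
  spherical: 625 × 6/16 = 234.375
  elongated: 625 × 1/16 = 39.0625
χ² = Σ (O − E)² / E
  disc-shaped: (331 − 351.5625)² / 351.5625 = 1.2027
  spherical: (255 − 234.375)² / 234.375 = 1.8150
  elongated: (39 − 39.0625)² / 39.0625 = 0.0001
χ² = 1.2027 + 1.8150 + 0.0001 = 3.0178 ≈ 3.018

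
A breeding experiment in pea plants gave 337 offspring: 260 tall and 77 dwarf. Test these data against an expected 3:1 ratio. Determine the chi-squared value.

0.832

Expected counts for N = 337 under a 3:1 ratio (total parts = 4):
  tall: 337 × 3/4 = 252.75
  dwarf: 337 × 1/4 = 84.25
χ² = Σ (O − E)² / E
  tall: (260 − 252.75)² / 252.75 = 0.2080
  dwarf: (77 − 84.25)² / 84.25 = 0.6239
χ² = 0.2080 + 0.6239 = 0.8319 ≈ 0.832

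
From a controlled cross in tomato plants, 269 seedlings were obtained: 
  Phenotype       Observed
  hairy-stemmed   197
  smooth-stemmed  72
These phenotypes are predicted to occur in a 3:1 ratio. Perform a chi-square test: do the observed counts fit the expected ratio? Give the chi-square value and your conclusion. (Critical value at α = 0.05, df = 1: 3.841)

Expected counts for N = 269 under a 3:1 ratio (total parts = 4):
  hairy-stemmed: 269 × 3/4 = 201.75
  smooth-stemmed: 269 × 1/4 = 67.25
χ² = Σ (O − E)² / E
  hairy-stemmed: (197 − 201.75)² / 201.75 = 0.1118
  smooth-stemmed: (72 − 67.25)² / 67.25 = 0.3355
χ² = 0.1118 + 0.3355 = 0.4473 ≈ 0.447
Degrees of freedom = 2 − 1 = 1; critical value at α = 0.05 is 3.841.
Since 0.447 < 3.841, we fail to reject the null hypothesis — the data are consistent with the 3:1 ratio.

0.447; consistent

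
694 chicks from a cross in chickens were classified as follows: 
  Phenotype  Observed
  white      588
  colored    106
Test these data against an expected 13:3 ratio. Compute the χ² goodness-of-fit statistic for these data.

5.505

Under the 13:3 hypothesis (Σ ratio = 16, N = 694):
  white: 694 × 13/16 = 563.875
  colored: 694 × 3/16 = 130.125
χ² = Σ (O − E)² / E
  white: (588 − 563.875)² / 563.875 = 1.0322
  colored: (106 − 130.125)² / 130.125 = 4.4727
χ² = 1.0322 + 4.4727 = 5.5049 ≈ 5.505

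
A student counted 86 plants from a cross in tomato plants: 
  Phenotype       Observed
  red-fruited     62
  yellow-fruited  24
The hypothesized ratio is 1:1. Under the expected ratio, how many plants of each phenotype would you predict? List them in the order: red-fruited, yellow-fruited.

Total ratio parts = 2. Expected numbers out of 86:
  red-fruited: 86 × 1/2 = 43
  yellow-fruited: 86 × 1/2 = 43

43, 43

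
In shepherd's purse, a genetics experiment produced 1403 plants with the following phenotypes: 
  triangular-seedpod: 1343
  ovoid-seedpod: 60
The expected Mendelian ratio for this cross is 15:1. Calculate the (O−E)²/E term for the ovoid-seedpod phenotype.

The 15:1 ratio has 16 parts, so with N = 1403 the expected counts are:
  triangular-seedpod: 1403 × 15/16 = 1315.3125
  ovoid-seedpod: 1403 × 1/16 = 87.6875
Contribution of ovoid-seedpod: (60 − 87.6875)² / 87.6875 = 8.7424

8.742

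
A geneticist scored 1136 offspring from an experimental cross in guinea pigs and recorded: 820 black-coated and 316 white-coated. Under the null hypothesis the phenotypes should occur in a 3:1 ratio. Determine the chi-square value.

4.808

The 3:1 ratio has 4 parts, so with N = 1136 the expected counts are:
  black-coated: 1136 × 3/4 = 852
  white-coated: 1136 × 1/4 = 284
χ² = Σ (O − E)² / E
  black-coated: (820 − 852)² / 852 = 1.2019
  white-coated: (316 − 284)² / 284 = 3.6056
χ² = 1.2019 + 3.6056 = 4.8075 ≈ 4.808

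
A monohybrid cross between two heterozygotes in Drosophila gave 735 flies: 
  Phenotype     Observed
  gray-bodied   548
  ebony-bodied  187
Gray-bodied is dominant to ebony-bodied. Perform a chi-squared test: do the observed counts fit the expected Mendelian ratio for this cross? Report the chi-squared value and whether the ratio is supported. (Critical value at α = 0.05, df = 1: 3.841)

0.077; consistent

For a monohybrid cross between heterozygotes with complete dominance, the expected phenotypic ratio is 3:1.
The 3:1 ratio has 4 parts, so with N = 735 the expected counts are:
  gray-bodied: 735 × 3/4 = 551.25
  ebony-bodied: 735 × 1/4 = 183.75
χ² = Σ (O − E)² / E
  gray-bodied: (548 − 551.25)² / 551.25 = 0.0192
  ebony-bodied: (187 − 183.75)² / 183.75 = 0.0575
χ² = 0.0192 + 0.0575 = 0.0767 ≈ 0.077
Degrees of freedom = 2 − 1 = 1; critical value at α = 0.05 is 3.841.
Since 0.077 < 3.841, we fail to reject the null hypothesis — the data are consistent with the 3:1 ratio.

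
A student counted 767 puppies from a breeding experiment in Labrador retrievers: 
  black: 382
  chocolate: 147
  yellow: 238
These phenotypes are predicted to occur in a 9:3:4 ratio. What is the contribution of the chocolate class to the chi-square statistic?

0.071

Total ratio parts = 16. Expected numbers out of 767:
  black: 767 × 9/16 = 431.4375
  chocolate: 767 × 3/16 = 143.8125
  yellow: 767 × 4/16 = 191.75
Contribution of chocolate: (147 − 143.8125)² / 143.8125 = 0.0706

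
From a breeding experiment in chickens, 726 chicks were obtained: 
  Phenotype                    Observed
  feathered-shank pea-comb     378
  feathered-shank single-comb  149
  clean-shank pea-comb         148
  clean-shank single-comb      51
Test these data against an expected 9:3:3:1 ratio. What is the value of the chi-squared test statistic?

5.210

Expected counts for N = 726 under a 9:3:3:1 ratio (total parts = 16):
  feathered-shank pea-comb: 726 × 9/16 = 408.375
  feathered-shank single-comb: 726 × 3/16 = 136.125
  clean-shank pea-comb: 726 × 3/16 = 136.125
  clean-shank single-comb: 726 × 1/16 = 45.375
χ² = Σ (O − E)² / E
  feathered-shank pea-comb: (378 − 408.375)² / 408.375 = 2.2593
  feathered-shank single-comb: (149 − 136.125)² / 136.125 = 1.2177
  clean-shank pea-comb: (148 − 136.125)² / 136.125 = 1.0359
  clean-shank single-comb: (51 − 45.375)² / 45.375 = 0.6973
χ² = 2.2593 + 1.2177 + 1.0359 + 0.6973 = 5.2102 ≈ 5.210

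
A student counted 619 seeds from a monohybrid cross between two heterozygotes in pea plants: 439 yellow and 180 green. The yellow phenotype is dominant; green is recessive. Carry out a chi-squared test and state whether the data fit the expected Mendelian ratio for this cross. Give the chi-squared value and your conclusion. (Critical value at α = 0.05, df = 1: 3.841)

5.493; not consistent

For a monohybrid cross between heterozygotes with complete dominance, the expected phenotypic ratio is 3:1.
The 3:1 ratio has 4 parts, so with N = 619 the expected counts are:
  yellow: 619 × 3/4 = 464.25
  green: 619 × 1/4 = 154.75
χ² = Σ (O − E)² / E
  yellow: (439 − 464.25)² / 464.25 = 1.3733
  green: (180 − 154.75)² / 154.75 = 4.1200
χ² = 1.3733 + 4.1200 = 5.4933 ≈ 5.493
Degrees of freedom = 2 − 1 = 1; critical value at α = 0.05 is 3.841.
Since 5.493 > 3.841, we reject the null hypothesis — the data do not fit the 3:1 ratio.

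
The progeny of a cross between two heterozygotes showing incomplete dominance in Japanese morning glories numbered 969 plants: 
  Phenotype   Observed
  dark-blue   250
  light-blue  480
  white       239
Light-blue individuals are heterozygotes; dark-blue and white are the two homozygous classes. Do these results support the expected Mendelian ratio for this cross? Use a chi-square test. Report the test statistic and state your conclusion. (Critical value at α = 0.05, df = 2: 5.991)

With incomplete dominance, a heterozygote × heterozygote cross gives a 1:2:1 phenotypic ratio.
Expected counts for N = 969 under a 1:2:1 ratio (total parts = 4):
  dark-blue: 969 × 1/4 = 242.25
  light-blue: 969 × 2/4 = 484.5
  white: 969 × 1/4 = 242.25
χ² = Σ (O − E)² / E
  dark-blue: (250 − 242.25)² / 242.25 = 0.2479
  light-blue: (480 − 484.5)² / 484.5 = 0.0418
  white: (239 − 242.25)² / 242.25 = 0.0436
χ² = 0.2479 + 0.0418 + 0.0436 = 0.3333 ≈ 0.333
Degrees of freedom = 3 − 1 = 2; critical value at α = 0.05 is 5.991.
Since 0.333 < 5.991, we fail to reject the null hypothesis — the data are consistent with the 1:2:1 ratio.

0.333; consistent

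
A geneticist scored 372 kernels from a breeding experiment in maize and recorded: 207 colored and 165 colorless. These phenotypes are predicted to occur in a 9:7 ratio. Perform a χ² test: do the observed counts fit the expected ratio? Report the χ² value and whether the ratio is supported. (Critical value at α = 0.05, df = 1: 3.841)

0.055; consistent

Under the 9:7 hypothesis (Σ ratio = 16, N = 372):
  colored: 372 × 9/16 = 209.25
  colorless: 372 × 7/16 = 162.75
χ² = Σ (O − E)² / E
  colored: (207 − 209.25)² / 209.25 = 0.0242
  colorless: (165 − 162.75)² / 162.75 = 0.0311
χ² = 0.0242 + 0.0311 = 0.0553 ≈ 0.055
Degrees of freedom = 2 − 1 = 1; critical value at α = 0.05 is 3.841.
Since 0.055 < 3.841, we fail to reject the null hypothesis — the data are consistent with the 9:7 ratio.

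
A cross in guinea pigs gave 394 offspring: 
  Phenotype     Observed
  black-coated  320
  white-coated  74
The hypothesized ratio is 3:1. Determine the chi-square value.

8.125

Expected counts for N = 394 under a 3:1 ratio (total parts = 4):
  black-coated: 394 × 3/4 = 295.5
  white-coated: 394 × 1/4 = 98.5
χ² = Σ (O − E)² / E
  black-coated: (320 − 295.5)² / 295.5 = 2.0313
  white-coated: (74 − 98.5)² / 98.5 = 6.0939
χ² = 2.0313 + 6.0939 = 8.1252 ≈ 8.125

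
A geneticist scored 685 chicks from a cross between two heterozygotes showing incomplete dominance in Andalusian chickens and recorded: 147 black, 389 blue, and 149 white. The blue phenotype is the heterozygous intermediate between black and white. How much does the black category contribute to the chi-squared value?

3.434

With incomplete dominance, a heterozygote × heterozygote cross gives a 1:2:1 phenotypic ratio.
The 1:2:1 ratio has 4 parts, so with N = 685 the expected counts are:
  black: 685 × 1/4 = 171.25
  blue: 685 × 2/4 = 342.5
  white: 685 × 1/4 = 171.25
Contribution of black: (147 − 171.25)² / 171.25 = 3.4339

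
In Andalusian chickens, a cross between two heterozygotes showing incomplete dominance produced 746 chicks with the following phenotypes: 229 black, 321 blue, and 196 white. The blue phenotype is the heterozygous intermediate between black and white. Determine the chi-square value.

With incomplete dominance, a heterozygote × heterozygote cross gives a 1:2:1 phenotypic ratio.
Expected counts for N = 746 under a 1:2:1 ratio (total parts = 4):
  black: 746 × 1/4 = 186.5
  blue: 746 × 2/4 = 373
  white: 746 × 1/4 = 186.5
χ² = Σ (O − E)² / E
  black: (229 − 186.5)² / 186.5 = 9.6850
  blue: (321 − 373)² / 373 = 7.2493
  white: (196 − 186.5)² / 186.5 = 0.4839
χ² = 9.6850 + 7.2493 + 0.4839 = 17.4182 ≈ 17.418

17.418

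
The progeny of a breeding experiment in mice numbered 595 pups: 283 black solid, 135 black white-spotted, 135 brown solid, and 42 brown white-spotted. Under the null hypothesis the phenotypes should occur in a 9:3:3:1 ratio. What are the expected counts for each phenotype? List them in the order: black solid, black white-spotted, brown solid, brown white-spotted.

The 9:3:3:1 ratio has 16 parts, so with N = 595 the expected counts are:
  black solid: 595 × 9/16 = 334.6875
  black white-spotted: 595 × 3/16 = 111.5625
  brown solid: 595 × 3/16 = 111.5625
  brown white-spotted: 595 × 1/16 = 37.1875

334.6875, 111.5625, 111.5625, 37.1875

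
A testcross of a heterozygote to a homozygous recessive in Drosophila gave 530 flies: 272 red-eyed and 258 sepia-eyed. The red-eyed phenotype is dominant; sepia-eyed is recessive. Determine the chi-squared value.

A testcross of a heterozygote (Aa × aa) gives a 1:1 phenotypic ratio.
Total ratio parts = 2. Expected numbers out of 530:
  red-eyed: 530 × 1/2 = 265
  sepia-eyed: 530 × 1/2 = 265
χ² = Σ (O − E)² / E
  red-eyed: (272 − 265)² / 265 = 0.1849
  sepia-eyed: (258 − 265)² / 265 = 0.1849
χ² = 0.1849 + 0.1849 = 0.3698 ≈ 0.370

0.370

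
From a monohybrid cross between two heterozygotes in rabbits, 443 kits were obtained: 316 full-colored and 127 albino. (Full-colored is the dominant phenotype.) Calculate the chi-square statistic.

3.179

For a monohybrid cross between heterozygotes with complete dominance, the expected phenotypic ratio is 3:1.
Under the 3:1 hypothesis (Σ ratio = 4, N = 443):
  full-colored: 443 × 3/4 = 332.25
  albino: 443 × 1/4 = 110.75
χ² = Σ (O − E)² / E
  full-colored: (316 − 332.25)² / 332.25 = 0.7948
  albino: (127 − 110.75)² / 110.75 = 2.3843
χ² = 0.7948 + 2.3843 = 3.1791 ≈ 3.179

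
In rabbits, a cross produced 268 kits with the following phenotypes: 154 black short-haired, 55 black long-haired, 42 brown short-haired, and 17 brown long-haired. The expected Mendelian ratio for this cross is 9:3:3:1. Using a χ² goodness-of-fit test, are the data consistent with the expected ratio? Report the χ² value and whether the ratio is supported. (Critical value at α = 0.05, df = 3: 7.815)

1.877; consistent

Total ratio parts = 16. Expected numbers out of 268:
  black short-haired: 268 × 9/16 = 150.75
  black long-haired: 268 × 3/16 = 50.25
  brown short-haired: 268 × 3/16 = 50.25
  brown long-haired: 268 × 1/16 = 16.75
χ² = Σ (O − E)² / E
  black short-haired: (154 − 150.75)² / 150.75 = 0.0701
  black long-haired: (55 − 50.25)² / 50.25 = 0.4490
  brown short-haired: (42 − 50.25)² / 50.25 = 1.3545
  brown long-haired: (17 − 16.75)² / 16.75 = 0.0037
χ² = 0.0701 + 0.4490 + 1.3545 + 0.0037 = 1.8773 ≈ 1.877
Degrees of freedom = 4 − 1 = 3; critical value at α = 0.05 is 7.815.
Since 1.877 < 7.815, we fail to reject the null hypothesis — the data are consistent with the 9:3:3:1 ratio.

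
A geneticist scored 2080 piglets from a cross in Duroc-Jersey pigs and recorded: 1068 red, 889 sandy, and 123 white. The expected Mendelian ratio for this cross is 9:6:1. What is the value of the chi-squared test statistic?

Total ratio parts = 16. Expected numbers out of 2080:
  red: 2080 × 9/16 = 1170
  sandy: 2080 × 6/16 = 780
  white: 2080 × 1/16 = 130
χ² = Σ (O − E)² / E
  red: (1068 − 1170)² / 1170 = 8.8923
  sandy: (889 − 780)² / 780 = 15.2321
  white: (123 − 130)² / 130 = 0.3769
χ² = 8.8923 + 15.2321 + 0.3769 = 24.5013 ≈ 24.501

24.501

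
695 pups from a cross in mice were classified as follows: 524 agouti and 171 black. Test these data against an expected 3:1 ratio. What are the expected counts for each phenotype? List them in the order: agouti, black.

521.25, 173.75

Expected counts for N = 695 under a 3:1 ratio (total parts = 4):
  agouti: 695 × 3/4 = 521.25
  black: 695 × 1/4 = 173.75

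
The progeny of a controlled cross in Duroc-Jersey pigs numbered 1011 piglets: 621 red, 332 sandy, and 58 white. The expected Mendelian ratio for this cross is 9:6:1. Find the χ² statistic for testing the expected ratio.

Expected counts for N = 1011 under a 9:6:1 ratio (total parts = 16):
  red: 1011 × 9/16 = 568.6875
  sandy: 1011 × 6/16 = 379.125
  white: 1011 × 1/16 = 63.1875
χ² = Σ (O − E)² / E
  red: (621 − 568.6875)² / 568.6875 = 4.8121
  sandy: (332 − 379.125)² / 379.125 = 5.8576
  white: (58 − 63.1875)² / 63.1875 = 0.4259
χ² = 4.8121 + 5.8576 + 0.4259 = 11.0956 ≈ 11.096

11.096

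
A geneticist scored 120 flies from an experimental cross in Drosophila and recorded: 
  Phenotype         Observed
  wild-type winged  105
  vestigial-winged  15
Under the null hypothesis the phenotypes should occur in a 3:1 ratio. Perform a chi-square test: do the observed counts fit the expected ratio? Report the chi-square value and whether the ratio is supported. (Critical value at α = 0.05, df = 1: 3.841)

10.000; not consistent

Expected counts for N = 120 under a 3:1 ratio (total parts = 4):
  wild-type winged: 120 × 3/4 = 90
  vestigial-winged: 120 × 1/4 = 30
χ² = Σ (O − E)² / E
  wild-type winged: (105 − 90)² / 90 = 2.5000
  vestigial-winged: (15 − 30)² / 30 = 7.5000
χ² = 2.5000 + 7.5000 = 10.000
Degrees of freedom = 2 − 1 = 1; critical value at α = 0.05 is 3.841.
Since 10.000 > 3.841, we reject the null hypothesis — the data do not fit the 3:1 ratio.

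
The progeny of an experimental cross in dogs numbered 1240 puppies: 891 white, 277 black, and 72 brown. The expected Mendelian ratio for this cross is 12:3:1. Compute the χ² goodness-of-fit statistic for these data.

Total ratio parts = 16. Expected numbers out of 1240:
  white: 1240 × 12/16 = 930
  black: 1240 × 3/16 = 232.5
  brown: 1240 × 1/16 = 77.5
χ² = Σ (O − E)² / E
  white: (891 − 930)² / 930 = 1.6355
  black: (277 − 232.5)² / 232.5 = 8.5172
  brown: (72 − 77.5)² / 77.5 = 0.3903
χ² = 1.6355 + 8.5172 + 0.3903 = 10.543

10.543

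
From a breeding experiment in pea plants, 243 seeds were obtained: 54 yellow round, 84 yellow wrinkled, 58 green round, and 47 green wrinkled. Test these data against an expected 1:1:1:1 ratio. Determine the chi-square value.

Under the 1:1:1:1 hypothesis (Σ ratio = 4, N = 243):
  yellow round: 243 × 1/4 = 60.75
  yellow wrinkled: 243 × 1/4 = 60.75
  green round: 243 × 1/4 = 60.75
  green wrinkled: 243 × 1/4 = 60.75
χ² = Σ (O − E)² / E
  yellow round: (54 − 60.75)² / 60.75 = 0.7500
  yellow wrinkled: (84 − 60.75)² / 60.75 = 8.8981
  green round: (58 − 60.75)² / 60.75 = 0.1245
  green wrinkled: (47 − 60.75)² / 60.75 = 3.1121
χ² = 0.7500 + 8.8981 + 0.1245 + 3.1121 = 12.8847 ≈ 12.885

12.885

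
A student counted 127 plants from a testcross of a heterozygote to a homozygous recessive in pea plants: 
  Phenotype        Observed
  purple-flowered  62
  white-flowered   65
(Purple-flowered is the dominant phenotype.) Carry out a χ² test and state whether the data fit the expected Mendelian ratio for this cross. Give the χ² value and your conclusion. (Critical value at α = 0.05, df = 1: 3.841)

A testcross of a heterozygote (Aa × aa) gives a 1:1 phenotypic ratio.
The 1:1 ratio has 2 parts, so with N = 127 the expected counts are:
  purple-flowered: 127 × 1/2 = 63.5
  white-flowered: 127 × 1/2 = 63.5
χ² = Σ (O − E)² / E
  purple-flowered: (62 − 63.5)² / 63.5 = 0.0354
  white-flowered: (65 − 63.5)² / 63.5 = 0.0354
χ² = 0.0354 + 0.0354 = 0.0708 ≈ 0.071
Degrees of freedom = 2 − 1 = 1; critical value at α = 0.05 is 3.841.
Since 0.071 < 3.841, we fail to reject the null hypothesis — the data are consistent with the 1:1 ratio.

0.071; consistent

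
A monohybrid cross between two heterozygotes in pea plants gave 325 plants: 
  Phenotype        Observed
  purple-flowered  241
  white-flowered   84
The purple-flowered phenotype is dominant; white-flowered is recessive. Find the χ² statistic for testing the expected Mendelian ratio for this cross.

For a monohybrid cross between heterozygotes with complete dominance, the expected phenotypic ratio is 3:1.
Expected counts for N = 325 under a 3:1 ratio (total parts = 4):
  purple-flowered: 325 × 3/4 = 243.75
  white-flowered: 325 × 1/4 = 81.25
χ² = Σ (O − E)² / E
  purple-flowered: (241 − 243.75)² / 243.75 = 0.0310
  white-flowered: (84 − 81.25)² / 81.25 = 0.0931
χ² = 0.0310 + 0.0931 = 0.1241 ≈ 0.124

0.124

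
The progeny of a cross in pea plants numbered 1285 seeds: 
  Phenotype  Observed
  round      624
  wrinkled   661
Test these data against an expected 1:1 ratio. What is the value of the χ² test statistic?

1.065

The 1:1 ratio has 2 parts, so with N = 1285 the expected counts are:
  round: 1285 × 1/2 = 642.5
  wrinkled: 1285 × 1/2 = 642.5
χ² = Σ (O − E)² / E
  round: (624 − 642.5)² / 642.5 = 0.5327
  wrinkled: (661 − 642.5)² / 642.5 = 0.5327
χ² = 0.5327 + 0.5327 = 1.0654 ≈ 1.065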